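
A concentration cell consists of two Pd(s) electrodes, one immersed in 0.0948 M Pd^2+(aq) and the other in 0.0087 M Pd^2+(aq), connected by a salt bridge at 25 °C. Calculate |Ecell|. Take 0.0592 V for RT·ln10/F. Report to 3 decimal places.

For a concentration cell E°cell = 0, since both electrodes use the same couple.
The compartment with the higher Pd^2+(aq) concentration (0.0948 M) acts as the cathode; ions are reduced there and produced at the dilute (0.0087 M) anode.
With n = 2, Ecell = −(0.0592/2)·log([dilute]/[conc]) = −(0.0592/2)·log(0.0087/0.0948) = +0.031 V.

0.031 V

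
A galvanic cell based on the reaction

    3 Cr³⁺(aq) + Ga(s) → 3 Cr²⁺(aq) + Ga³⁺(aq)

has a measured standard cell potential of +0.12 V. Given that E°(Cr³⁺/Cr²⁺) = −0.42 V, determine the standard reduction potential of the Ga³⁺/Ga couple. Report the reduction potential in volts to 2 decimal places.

−0.54 V

In the reaction as written the Cr³⁺/Cr²⁺ couple is reduced (cathode) and Ga³⁺/Ga is oxidized (anode), so E°cell = E°(Cr³⁺/Cr²⁺) − E°(Ga³⁺/Ga).
E°(Ga³⁺/Ga) = E°(cathode) − E°cell = −0.42 − (+0.12) = −0.54 V.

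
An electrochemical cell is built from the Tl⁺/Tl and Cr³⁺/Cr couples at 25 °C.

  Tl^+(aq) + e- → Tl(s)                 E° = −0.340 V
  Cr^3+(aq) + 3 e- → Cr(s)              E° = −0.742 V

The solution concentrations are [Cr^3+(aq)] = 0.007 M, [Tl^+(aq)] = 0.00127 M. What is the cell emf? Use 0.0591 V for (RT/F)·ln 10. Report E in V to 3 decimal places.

Tl⁺/Tl is reduced (cathode, E° = −0.340 V) and Cr³⁺/Cr is oxidized (anode).
The standard potential is −0.340 − (−0.742) = +0.402 V and the balanced reaction transfers n = 3 electrons.
The balanced reaction is 3 Tl^+(aq) + Cr(s) → 3 Tl(s) + Cr^3+(aq), so Q = [Cr^3+(aq)] / [Tl^+(aq)]^3 = 3.42×10^6 and log Q = 6.534.
Applying E = E° − (RT ln10/nF)·log Q gives +0.402 − (0.0591/3)(6.534) = +0.273 V.

+0.273 V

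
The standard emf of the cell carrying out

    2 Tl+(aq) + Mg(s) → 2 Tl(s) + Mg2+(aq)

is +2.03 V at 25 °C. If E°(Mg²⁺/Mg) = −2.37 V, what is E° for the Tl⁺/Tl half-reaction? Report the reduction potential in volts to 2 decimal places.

In the reaction as written the Tl⁺/Tl couple is reduced (cathode) and Mg²⁺/Mg is oxidized (anode), so E°cell = E°(Tl⁺/Tl) − E°(Mg²⁺/Mg).
E°(Tl⁺/Tl) = E°cell + E°(anode) = +2.03 + (−2.37) = −0.34 V.

−0.34 V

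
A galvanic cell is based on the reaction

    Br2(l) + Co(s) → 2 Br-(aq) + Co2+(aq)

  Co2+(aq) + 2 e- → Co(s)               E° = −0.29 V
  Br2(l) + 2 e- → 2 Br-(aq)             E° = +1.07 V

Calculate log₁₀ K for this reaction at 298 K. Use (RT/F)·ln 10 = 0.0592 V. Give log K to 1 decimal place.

log K = 45.9

The Br₂/Br⁻ couple is reduced (cathode); E°cell = +1.07 − (−0.29) = +1.36 V with n = 2.
At equilibrium E = 0, so log K = nE°cell / 0.0592 = (2)(+1.36) / 0.0592 = 45.9.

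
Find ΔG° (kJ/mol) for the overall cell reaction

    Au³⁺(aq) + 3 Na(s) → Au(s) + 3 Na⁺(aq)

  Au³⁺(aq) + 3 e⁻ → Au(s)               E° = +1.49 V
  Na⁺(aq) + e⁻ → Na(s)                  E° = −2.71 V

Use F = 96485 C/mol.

−1216 kJ/mol

In the reaction as written Au³⁺(aq) is reduced, so the Au³⁺/Au couple is the cathode and Na⁺/Na is the anode.
E°cell = +1.49 − (−2.71) = +4.20 V; balancing electrons gives n = 3.
ΔG° = −nFE°cell = −(3)(96485)(+4.20) J/mol = −1216 kJ/mol.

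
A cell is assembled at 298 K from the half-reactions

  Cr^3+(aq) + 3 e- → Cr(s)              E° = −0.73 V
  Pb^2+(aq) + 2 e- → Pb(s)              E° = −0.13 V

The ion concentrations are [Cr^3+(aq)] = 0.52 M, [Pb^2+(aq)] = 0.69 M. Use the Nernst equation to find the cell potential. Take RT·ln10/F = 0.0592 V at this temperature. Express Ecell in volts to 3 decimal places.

+0.601 V

Since E°(Pb²⁺/Pb) > E°(Cr³⁺/Cr), Pb²⁺/Pb serves as the cathode.
The standard potential is −0.13 − (−0.73) = +0.60 V and the balanced reaction transfers n = 6 electrons.
Balancing gives 3 Pb^2+(aq) + 2 Cr(s) → 3 Pb(s) + 2 Cr^3+(aq); hence Q = [Cr^3+(aq)]^2 / [Pb^2+(aq)]^3 = 0.823 (log Q = −0.085).
E = E° − (0.0592/n)·log Q = +0.60 − (0.0592/6)(−0.085) = +0.601 V.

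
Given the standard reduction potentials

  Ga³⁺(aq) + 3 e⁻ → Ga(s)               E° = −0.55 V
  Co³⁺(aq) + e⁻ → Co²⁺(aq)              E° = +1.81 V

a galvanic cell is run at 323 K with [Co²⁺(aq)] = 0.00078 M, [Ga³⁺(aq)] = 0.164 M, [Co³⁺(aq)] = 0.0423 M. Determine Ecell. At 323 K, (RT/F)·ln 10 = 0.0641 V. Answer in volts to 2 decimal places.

The Co³⁺/Co²⁺ couple has the more positive E°, so it is the cathode; Ga³⁺/Ga is the anode.
E°cell = +1.81 − (−0.55) = +2.36 V, with n = 3 electrons transferred.
For the overall reaction 3 Co³⁺(aq) + Ga(s) → 3 Co²⁺(aq) + Ga³⁺(aq), Q = ([Co²⁺(aq)]^3·[Ga³⁺(aq)]) / [Co³⁺(aq)]^3 = 1.03×10^−6, giving log Q = −5.988.
E = E° − (0.0641/n)·log Q = +2.36 − (0.0641/3)(−5.988) = +2.49 V.

+2.49 V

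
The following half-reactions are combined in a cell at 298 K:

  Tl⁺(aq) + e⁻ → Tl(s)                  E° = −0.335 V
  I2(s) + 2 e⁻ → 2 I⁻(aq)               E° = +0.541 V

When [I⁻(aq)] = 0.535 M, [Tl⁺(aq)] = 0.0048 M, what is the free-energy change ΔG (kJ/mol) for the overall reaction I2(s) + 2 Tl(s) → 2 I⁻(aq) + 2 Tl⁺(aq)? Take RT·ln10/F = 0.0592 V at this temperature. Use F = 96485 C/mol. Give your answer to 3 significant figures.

With I₂/I⁻ reduced at the cathode, E°cell = +0.541 − (−0.335) = +0.876 V and n = 2.
The reaction quotient is [I⁻(aq)]^2·[Tl⁺(aq)]^2 = 6.59×10^−6; by Nernst, E = +0.876 − (0.0592/2)(−5.181) = +1.0294 V.
Finally ΔG = −nFE = −(2)(96485 C/mol)(+1.0294 V) = −199 kJ/mol.

−199 kJ/mol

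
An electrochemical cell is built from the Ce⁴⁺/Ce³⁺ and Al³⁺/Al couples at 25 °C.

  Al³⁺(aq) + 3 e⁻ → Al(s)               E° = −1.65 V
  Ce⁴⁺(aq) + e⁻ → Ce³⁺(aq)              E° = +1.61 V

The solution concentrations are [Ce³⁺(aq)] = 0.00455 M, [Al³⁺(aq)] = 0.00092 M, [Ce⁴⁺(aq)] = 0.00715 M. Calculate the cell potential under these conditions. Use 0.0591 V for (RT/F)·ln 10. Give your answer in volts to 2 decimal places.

+3.33 V

Since E°(Ce⁴⁺/Ce³⁺) > E°(Al³⁺/Al), Ce⁴⁺/Ce³⁺ serves as the cathode.
E°cell = E°cat − E°an = +1.61 − (−1.65) = +3.26 V; n = 3.
For the overall reaction 3 Ce⁴⁺(aq) + Al(s) → 3 Ce³⁺(aq) + Al³⁺(aq), Q = ([Ce³⁺(aq)]^3·[Al³⁺(aq)]) / [Ce⁴⁺(aq)]^3 = 0.000237, giving log Q = −3.625.
E = E° − (0.0591/n)·log Q = +3.26 − (0.0591/3)(−3.625) = +3.33 V.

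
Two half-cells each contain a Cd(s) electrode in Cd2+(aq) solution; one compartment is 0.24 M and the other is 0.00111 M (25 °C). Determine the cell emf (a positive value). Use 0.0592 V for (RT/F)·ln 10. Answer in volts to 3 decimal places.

For a concentration cell E°cell = 0, since both electrodes use the same couple.
The compartment with the higher Cd2+(aq) concentration (0.24 M) acts as the cathode; ions are reduced there and produced at the dilute (0.00111 M) anode.
With n = 2, Ecell = −(0.0592/2)·log([dilute]/[conc]) = −(0.0592/2)·log(0.00111/0.24) = +0.069 V.

0.069 V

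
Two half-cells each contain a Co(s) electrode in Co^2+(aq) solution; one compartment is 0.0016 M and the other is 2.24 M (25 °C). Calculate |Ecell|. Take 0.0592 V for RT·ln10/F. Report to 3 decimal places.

For a concentration cell E°cell = 0, since both electrodes use the same couple.
The compartment with the higher Co^2+(aq) concentration (2.24 M) acts as the cathode; ions are reduced there and produced at the dilute (0.0016 M) anode.
With n = 2, Ecell = −(0.0592/2)·log([dilute]/[conc]) = −(0.0592/2)·log(0.0016/2.24) = +0.093 V.

0.093 V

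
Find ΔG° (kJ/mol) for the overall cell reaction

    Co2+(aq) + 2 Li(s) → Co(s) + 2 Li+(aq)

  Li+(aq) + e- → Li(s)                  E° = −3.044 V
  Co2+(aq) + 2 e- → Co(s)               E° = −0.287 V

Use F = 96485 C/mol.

In the reaction as written Co2+(aq) is reduced, so the Co²⁺/Co couple is the cathode and Li⁺/Li is the anode.
E°cell = −0.287 − (−3.044) = +2.757 V; balancing electrons gives n = 2.
ΔG° = −nFE°cell = −(2)(96485)(+2.757) J/mol = −532 kJ/mol.

−532 kJ/mol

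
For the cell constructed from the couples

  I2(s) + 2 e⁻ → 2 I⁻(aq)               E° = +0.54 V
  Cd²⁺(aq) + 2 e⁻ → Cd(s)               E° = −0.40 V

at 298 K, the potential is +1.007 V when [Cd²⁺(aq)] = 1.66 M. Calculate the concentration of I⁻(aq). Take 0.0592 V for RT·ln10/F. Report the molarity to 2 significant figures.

The I₂/I⁻ couple has the larger reduction potential, so it is the cathode: E°cell = +0.54 − (−0.40) = +0.94 V and n = 2.
From the Nernst equation, log Q = n(E° − E)/0.0592 = 2·(+0.94 − (+1.007))/0.0592 = −2.264.
The balanced reaction is I2(s) + Cd(s) → 2 I⁻(aq) + Cd²⁺(aq), so Q = [I⁻(aq)]^2·[Cd²⁺(aq)].
Substituting the known concentrations and solving, log [I⁻(aq)] = −1.242 and [I⁻(aq)] = 0.057 M.

0.057 M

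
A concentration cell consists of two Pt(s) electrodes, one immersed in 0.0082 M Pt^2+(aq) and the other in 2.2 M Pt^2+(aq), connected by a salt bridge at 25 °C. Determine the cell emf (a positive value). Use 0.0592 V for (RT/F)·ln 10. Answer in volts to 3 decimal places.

For a concentration cell E°cell = 0, since both electrodes use the same couple.
The compartment with the higher Pt^2+(aq) concentration (2.2 M) acts as the cathode; ions are reduced there and produced at the dilute (0.0082 M) anode.
With n = 2, Ecell = −(0.0592/2)·log([dilute]/[conc]) = −(0.0592/2)·log(0.0082/2.2) = +0.072 V.

0.072 V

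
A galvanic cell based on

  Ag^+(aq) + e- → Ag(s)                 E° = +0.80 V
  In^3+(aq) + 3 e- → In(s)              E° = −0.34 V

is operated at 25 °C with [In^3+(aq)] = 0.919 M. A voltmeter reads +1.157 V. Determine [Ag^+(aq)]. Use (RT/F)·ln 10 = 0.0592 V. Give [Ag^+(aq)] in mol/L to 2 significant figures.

1.9 M

With Ag⁺/Ag at the cathode and In³⁺/In at the anode, E°cell = +0.80 − (−0.34) = +1.14 V (n = 3).
Rearranging E = E° − (0.0592/n)·log Q gives log Q = 3(+1.14 − (+1.157))/0.0592 = −0.861.
For 3 Ag^+(aq) + In(s) → 3 Ag(s) + In^3+(aq), the reaction quotient is Q = [In^3+(aq)] / [Ag^+(aq)]^3.
Solving for the unknown gives log [Ag^+(aq)] = 0.275, so [Ag^+(aq)] ≈ 1.9 M.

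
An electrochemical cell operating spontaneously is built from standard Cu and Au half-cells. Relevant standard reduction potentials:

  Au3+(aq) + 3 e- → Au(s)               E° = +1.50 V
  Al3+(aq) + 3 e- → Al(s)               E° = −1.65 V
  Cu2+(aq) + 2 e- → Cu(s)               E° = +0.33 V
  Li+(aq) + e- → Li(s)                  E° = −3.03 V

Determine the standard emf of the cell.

+1.17 V

The Au³⁺/Au couple has the higher E°, so Au ion is reduced (cathode) and Cu is oxidized (anode).
E°cell = E°(cathode) − E°(anode) = +1.50 − (+0.33) = +1.17 V.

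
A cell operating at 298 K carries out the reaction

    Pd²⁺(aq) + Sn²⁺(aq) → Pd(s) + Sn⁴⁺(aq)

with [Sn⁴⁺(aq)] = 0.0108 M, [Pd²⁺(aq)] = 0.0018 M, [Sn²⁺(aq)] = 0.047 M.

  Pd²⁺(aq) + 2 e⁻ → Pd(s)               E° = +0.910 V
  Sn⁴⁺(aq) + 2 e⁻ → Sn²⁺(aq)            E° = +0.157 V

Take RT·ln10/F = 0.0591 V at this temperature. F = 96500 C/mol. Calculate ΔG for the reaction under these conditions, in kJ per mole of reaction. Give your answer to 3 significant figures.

−133 kJ/mol

E°cell = +0.910 − (+0.157) = +0.753 V; the balanced reaction transfers n = 2 electrons.
Q = [Sn⁴⁺(aq)] / ([Pd²⁺(aq)]·[Sn²⁺(aq)]) = 128, so log Q = 2.106 and E = +0.753 − (0.0591/2)(2.106) = +0.6908 V.
Finally ΔG = −nFE = −(2)(96500 C/mol)(+0.6908 V) = −133 kJ/mol.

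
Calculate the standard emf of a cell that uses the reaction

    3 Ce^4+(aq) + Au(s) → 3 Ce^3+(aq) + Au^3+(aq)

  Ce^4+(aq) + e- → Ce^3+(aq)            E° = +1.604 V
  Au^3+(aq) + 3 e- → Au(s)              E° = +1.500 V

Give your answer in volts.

+0.104 V

Ce^4+(aq) gains electrons, so the Ce⁴⁺/Ce³⁺ couple is the cathode; the Au³⁺/Au couple is the anode.
E°cell = E°(cathode) − E°(anode) = +1.604 − (+1.500) = +0.104 V.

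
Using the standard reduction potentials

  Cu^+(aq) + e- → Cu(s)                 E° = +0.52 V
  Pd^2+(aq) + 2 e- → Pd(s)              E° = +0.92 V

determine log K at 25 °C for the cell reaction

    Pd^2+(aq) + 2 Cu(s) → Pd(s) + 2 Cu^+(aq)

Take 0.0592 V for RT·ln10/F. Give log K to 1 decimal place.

The Pd²⁺/Pd couple is reduced (cathode); E°cell = +0.92 − (+0.52) = +0.40 V with n = 2.
At equilibrium E = 0, so log K = nE°cell / 0.0592 = (2)(+0.40) / 0.0592 = 13.5.

log K = 13.5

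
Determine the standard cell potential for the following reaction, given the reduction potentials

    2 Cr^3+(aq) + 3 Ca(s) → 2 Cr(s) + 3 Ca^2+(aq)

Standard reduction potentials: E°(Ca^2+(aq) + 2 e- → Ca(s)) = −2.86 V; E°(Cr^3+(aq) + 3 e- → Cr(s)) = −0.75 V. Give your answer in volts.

Cr^3+(aq) gains electrons, so the Cr³⁺/Cr couple is the cathode; the Ca²⁺/Ca couple is the anode.
E°cell = E°(cathode) − E°(anode) = −0.75 − (−2.86) = +2.11 V.
The positive value indicates the reaction is spontaneous as written.

+2.11 V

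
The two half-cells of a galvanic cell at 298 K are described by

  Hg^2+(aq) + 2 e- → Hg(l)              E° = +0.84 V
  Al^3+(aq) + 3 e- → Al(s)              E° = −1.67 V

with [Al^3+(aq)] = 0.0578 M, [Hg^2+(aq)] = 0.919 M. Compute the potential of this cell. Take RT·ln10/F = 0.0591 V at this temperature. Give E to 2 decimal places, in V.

+2.53 V

The Hg²⁺/Hg couple has the more positive E°, so it is the cathode; Al³⁺/Al is the anode.
E°cell = +0.84 − (−1.67) = +2.51 V, with n = 6 electrons transferred.
Balancing gives 3 Hg^2+(aq) + 2 Al(s) → 3 Hg(l) + 2 Al^3+(aq); hence Q = [Al^3+(aq)]^2 / [Hg^2+(aq)]^3 = 0.0043 (log Q = −2.366).
By the Nernst equation, E = +2.51 − (0.0591/6)·(−2.366) = +2.53 V.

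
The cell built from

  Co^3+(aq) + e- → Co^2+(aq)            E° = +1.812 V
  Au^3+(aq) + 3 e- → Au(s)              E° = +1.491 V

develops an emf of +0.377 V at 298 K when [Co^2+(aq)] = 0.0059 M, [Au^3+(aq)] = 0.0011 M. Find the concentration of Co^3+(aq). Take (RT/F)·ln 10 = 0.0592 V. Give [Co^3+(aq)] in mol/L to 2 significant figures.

The Co³⁺/Co²⁺ couple has the larger reduction potential, so it is the cathode: E°cell = +1.812 − (+1.491) = +0.321 V and n = 3.
Rearranging E = E° − (0.0592/n)·log Q gives log Q = 3(+0.321 − (+0.377))/0.0592 = −2.838.
The balanced reaction is 3 Co^3+(aq) + Au(s) → 3 Co^2+(aq) + Au^3+(aq), so Q = ([Co^2+(aq)]^3·[Au^3+(aq)]) / [Co^3+(aq)]^3.
Substituting the known concentrations and solving, log [Co^3+(aq)] = −2.269 and [Co^3+(aq)] = 0.0054 M.

0.0054 M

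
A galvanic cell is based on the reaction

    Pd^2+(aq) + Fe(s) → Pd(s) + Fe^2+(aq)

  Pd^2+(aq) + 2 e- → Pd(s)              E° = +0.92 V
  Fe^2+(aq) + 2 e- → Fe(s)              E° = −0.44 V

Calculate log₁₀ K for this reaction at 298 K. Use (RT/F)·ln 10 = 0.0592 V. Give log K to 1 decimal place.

log K = 45.9

The Pd²⁺/Pd couple is reduced (cathode); E°cell = +0.92 − (−0.44) = +1.36 V with n = 2.
At equilibrium E = 0, so log K = nE°cell / 0.0592 = (2)(+1.36) / 0.0592 = 45.9.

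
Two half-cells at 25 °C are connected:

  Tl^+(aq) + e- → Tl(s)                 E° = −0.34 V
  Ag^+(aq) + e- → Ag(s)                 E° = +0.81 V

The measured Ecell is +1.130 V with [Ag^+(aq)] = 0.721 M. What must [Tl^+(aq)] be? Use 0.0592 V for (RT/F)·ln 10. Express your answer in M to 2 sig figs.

1.6 M

The Ag⁺/Ag couple has the larger reduction potential, so it is the cathode: E°cell = +0.81 − (−0.34) = +1.15 V and n = 1.
From the Nernst equation, log Q = n(E° − E)/0.0592 = 1·(+1.15 − (+1.130))/0.0592 = 0.338.
Balancing electrons gives Ag^+(aq) + Tl(s) → Ag(s) + Tl^+(aq); thus Q = [Tl^+(aq)] / [Ag^+(aq)].
Substituting the known concentrations and solving, log [Tl^+(aq)] = 0.196 and [Tl^+(aq)] = 1.6 M.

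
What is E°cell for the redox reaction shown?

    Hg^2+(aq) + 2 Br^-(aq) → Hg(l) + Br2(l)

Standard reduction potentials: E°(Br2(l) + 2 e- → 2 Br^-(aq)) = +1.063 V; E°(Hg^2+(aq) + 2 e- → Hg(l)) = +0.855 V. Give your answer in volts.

−0.208 V

Hg^2+(aq) gains electrons, so the Hg²⁺/Hg couple is the cathode; the Br₂/Br⁻ couple is the anode.
E°cell = E°(cathode) − E°(anode) = +0.855 − (+1.063) = −0.208 V.
The negative E°cell means the reaction is non-spontaneous in the direction written.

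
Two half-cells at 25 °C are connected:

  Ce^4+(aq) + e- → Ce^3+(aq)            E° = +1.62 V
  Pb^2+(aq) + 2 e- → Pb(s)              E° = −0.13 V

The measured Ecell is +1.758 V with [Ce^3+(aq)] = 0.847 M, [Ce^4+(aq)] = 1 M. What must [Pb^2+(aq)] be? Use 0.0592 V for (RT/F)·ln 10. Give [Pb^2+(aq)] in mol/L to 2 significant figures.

0.75 M

Ce⁴⁺/Ce³⁺ is the cathode (higher E°); E°cell = +1.62 − (−0.13) = +1.75 V with n = 2.
From the Nernst equation, log Q = n(E° − E)/0.0592 = 2·(+1.75 − (+1.758))/0.0592 = −0.270.
The balanced reaction is 2 Ce^4+(aq) + Pb(s) → 2 Ce^3+(aq) + Pb^2+(aq), so Q = ([Ce^3+(aq)]^2·[Pb^2+(aq)]) / [Ce^4+(aq)]^2.
Isolating [Pb^2+(aq)] in Q = 10^{−0.270} yields log [Pb^2+(aq)] = −0.126, i.e. 0.75 M.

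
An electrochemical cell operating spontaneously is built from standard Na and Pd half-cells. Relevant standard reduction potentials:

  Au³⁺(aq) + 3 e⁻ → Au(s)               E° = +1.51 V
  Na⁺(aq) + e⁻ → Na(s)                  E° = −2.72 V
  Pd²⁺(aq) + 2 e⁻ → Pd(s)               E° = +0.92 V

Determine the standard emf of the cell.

+3.64 V

The Pd²⁺/Pd couple has the higher E°, so Pd ion is reduced (cathode) and Na is oxidized (anode).
E°cell = E°(cathode) − E°(anode) = +0.92 − (−2.72) = +3.64 V.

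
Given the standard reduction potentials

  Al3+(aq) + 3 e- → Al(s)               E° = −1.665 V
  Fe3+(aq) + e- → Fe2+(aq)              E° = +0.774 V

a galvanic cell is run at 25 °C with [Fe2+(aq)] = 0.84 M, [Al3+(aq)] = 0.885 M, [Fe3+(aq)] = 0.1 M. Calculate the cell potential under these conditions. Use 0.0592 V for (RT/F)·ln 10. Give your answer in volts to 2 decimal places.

The Fe³⁺/Fe²⁺ couple has the more positive E°, so it is the cathode; Al³⁺/Al is the anode.
E°cell = E°cat − E°an = +0.774 − (−1.665) = +2.439 V; n = 3.
Balancing gives 3 Fe3+(aq) + Al(s) → 3 Fe2+(aq) + Al3+(aq); hence Q = ([Fe2+(aq)]^3·[Al3+(aq)]) / [Fe3+(aq)]^3 = 525 (log Q = 2.720).
By the Nernst equation, E = +2.439 − (0.0592/3)·(2.720) = +2.39 V.

+2.39 V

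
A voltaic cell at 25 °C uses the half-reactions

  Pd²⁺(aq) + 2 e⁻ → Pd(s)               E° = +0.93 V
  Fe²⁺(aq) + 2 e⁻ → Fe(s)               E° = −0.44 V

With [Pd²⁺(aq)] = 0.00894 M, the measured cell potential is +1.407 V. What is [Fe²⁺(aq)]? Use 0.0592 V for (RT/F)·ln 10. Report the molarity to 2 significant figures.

0.00050 M

Pd²⁺/Pd is the cathode (higher E°); E°cell = +0.93 − (−0.44) = +1.37 V with n = 2.
Rearranging E = E° − (0.0592/n)·log Q gives log Q = 2(+1.37 − (+1.407))/0.0592 = −1.250.
Balancing electrons gives Pd²⁺(aq) + Fe(s) → Pd(s) + Fe²⁺(aq); thus Q = [Fe²⁺(aq)] / [Pd²⁺(aq)].
Isolating [Fe²⁺(aq)] in Q = 10^{−1.250} yields log [Fe²⁺(aq)] = −3.299, i.e. 0.00050 M.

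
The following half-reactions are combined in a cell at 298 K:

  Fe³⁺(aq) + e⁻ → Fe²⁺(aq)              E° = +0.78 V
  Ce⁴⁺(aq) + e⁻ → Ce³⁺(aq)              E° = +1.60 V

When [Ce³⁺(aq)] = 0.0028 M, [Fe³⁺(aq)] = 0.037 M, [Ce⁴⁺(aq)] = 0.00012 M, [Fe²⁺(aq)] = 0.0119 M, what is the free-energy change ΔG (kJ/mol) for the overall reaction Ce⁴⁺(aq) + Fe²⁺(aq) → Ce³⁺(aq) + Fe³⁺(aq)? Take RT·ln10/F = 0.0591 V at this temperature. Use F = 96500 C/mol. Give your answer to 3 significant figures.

The standard cell potential is +1.60 − (+0.78) = +0.82 V, with n = 1 electron in the balanced equation.
The reaction quotient is ([Ce³⁺(aq)]·[Fe³⁺(aq)]) / ([Ce⁴⁺(aq)]·[Fe²⁺(aq)]) = 72.5; by Nernst, E = +0.82 − (0.0591/1)(1.861) = +0.7100 V.
ΔG = −nFE = −(1)(96500)(+0.7100) J/mol = −68.5 kJ/mol.

−68.5 kJ/mol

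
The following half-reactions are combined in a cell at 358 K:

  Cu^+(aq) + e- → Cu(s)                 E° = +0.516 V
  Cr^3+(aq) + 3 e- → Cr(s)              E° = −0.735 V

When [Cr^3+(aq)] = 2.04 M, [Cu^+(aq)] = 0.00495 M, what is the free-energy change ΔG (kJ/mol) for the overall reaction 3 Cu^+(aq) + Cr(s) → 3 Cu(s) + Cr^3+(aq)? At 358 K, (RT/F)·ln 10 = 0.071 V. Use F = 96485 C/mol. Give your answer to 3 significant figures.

The standard cell potential is +0.516 − (−0.735) = +1.251 V, with n = 3 electrons in the balanced equation.
The reaction quotient is [Cr^3+(aq)] / [Cu^+(aq)]^3 = 1.68×10^7; by Nernst, E = +1.251 − (0.071/3)(7.226) = +1.0800 V.
Finally ΔG = −nFE = −(3)(96485 C/mol)(+1.0800 V) = −313 kJ/mol.

−313 kJ/mol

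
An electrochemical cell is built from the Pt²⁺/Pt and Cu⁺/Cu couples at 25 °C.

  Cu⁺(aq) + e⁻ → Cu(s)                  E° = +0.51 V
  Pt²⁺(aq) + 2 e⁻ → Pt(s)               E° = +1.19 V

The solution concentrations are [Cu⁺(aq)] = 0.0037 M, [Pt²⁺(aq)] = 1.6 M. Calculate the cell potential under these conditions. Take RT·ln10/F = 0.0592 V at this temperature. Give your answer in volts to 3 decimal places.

+0.830 V

Pt²⁺/Pt is reduced (cathode, E° = +1.19 V) and Cu⁺/Cu is oxidized (anode).
E°cell = +1.19 − (+0.51) = +0.68 V, with n = 2 electrons transferred.
Balancing gives Pt²⁺(aq) + 2 Cu(s) → Pt(s) + 2 Cu⁺(aq); hence Q = [Cu⁺(aq)]^2 / [Pt²⁺(aq)] = 8.56×10^−6 (log Q = −5.068).
Applying E = E° − (RT ln10/nF)·log Q gives +0.68 − (0.0592/2)(−5.068) = +0.830 V.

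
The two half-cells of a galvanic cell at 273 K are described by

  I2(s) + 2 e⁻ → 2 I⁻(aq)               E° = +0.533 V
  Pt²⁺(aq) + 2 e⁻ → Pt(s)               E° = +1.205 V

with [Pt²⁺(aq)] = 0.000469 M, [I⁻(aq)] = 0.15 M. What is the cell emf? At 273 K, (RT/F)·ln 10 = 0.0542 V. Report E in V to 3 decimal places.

Since E°(Pt²⁺/Pt) > E°(I₂/I⁻), Pt²⁺/Pt serves as the cathode.
The standard potential is +1.205 − (+0.533) = +0.672 V and the balanced reaction transfers n = 2 electrons.
For the overall reaction Pt²⁺(aq) + 2 I⁻(aq) → Pt(s) + I2(s), Q = 1 / ([Pt²⁺(aq)]·[I⁻(aq)]^2) = 9.48×10^4, giving log Q = 4.977.
E = E° − (0.0542/n)·log Q = +0.672 − (0.0542/2)(4.977) = +0.537 V.

+0.537 V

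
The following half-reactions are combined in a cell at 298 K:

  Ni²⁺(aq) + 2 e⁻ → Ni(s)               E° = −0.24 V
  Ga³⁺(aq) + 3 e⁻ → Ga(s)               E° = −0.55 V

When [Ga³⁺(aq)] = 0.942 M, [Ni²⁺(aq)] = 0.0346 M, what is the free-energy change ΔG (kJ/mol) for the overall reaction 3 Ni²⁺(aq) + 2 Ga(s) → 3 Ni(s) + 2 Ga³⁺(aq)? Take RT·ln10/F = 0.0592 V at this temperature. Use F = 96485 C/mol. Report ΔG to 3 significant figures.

−155 kJ/mol

E°cell = −0.24 − (−0.55) = +0.31 V; the balanced reaction transfers n = 6 electrons.
Q = [Ga³⁺(aq)]^2 / [Ni²⁺(aq)]^3 = 2.14×10^4, so log Q = 4.331 and E = +0.31 − (0.0592/6)(4.331) = +0.2673 V.
ΔG = −nFE = −(6)(96485)(+0.2673) J/mol = −155 kJ/mol.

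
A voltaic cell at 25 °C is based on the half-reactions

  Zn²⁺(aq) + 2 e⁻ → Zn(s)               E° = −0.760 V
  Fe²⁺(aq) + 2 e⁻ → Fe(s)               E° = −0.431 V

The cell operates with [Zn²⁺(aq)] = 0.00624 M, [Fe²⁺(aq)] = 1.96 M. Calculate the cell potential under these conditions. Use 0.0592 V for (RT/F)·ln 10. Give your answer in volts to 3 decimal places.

+0.403 V

Fe²⁺/Fe is reduced (cathode, E° = −0.431 V) and Zn²⁺/Zn is oxidized (anode).
The standard potential is −0.431 − (−0.760) = +0.329 V and the balanced reaction transfers n = 2 electrons.
Balancing gives Fe²⁺(aq) + Zn(s) → Fe(s) + Zn²⁺(aq); hence Q = [Zn²⁺(aq)] / [Fe²⁺(aq)] = 0.00318 (log Q = −2.497).
E = E° − (0.0592/n)·log Q = +0.329 − (0.0592/2)(−2.497) = +0.403 V.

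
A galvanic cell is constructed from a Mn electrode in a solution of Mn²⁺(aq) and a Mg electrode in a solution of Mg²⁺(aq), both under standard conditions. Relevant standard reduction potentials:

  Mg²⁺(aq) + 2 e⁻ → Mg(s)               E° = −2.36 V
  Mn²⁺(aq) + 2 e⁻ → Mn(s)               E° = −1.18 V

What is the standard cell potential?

+1.18 V

Of the two couples in this cell, the one with the more positive reduction potential is reduced at the cathode: here that is Mn²⁺/Mn (−1.18 V); Mg²⁺/Mg (−2.36 V) is the anode.
E°cell = E°(cathode) − E°(anode) = −1.18 − (−2.36) = +1.18 V.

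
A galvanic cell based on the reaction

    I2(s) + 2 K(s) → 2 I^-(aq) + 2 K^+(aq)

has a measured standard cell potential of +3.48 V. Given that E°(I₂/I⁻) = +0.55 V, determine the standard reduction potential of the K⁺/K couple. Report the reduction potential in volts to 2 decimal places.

In the reaction as written the I₂/I⁻ couple is reduced (cathode) and K⁺/K is oxidized (anode), so E°cell = E°(I₂/I⁻) − E°(K⁺/K).
E°(K⁺/K) = E°(cathode) − E°cell = +0.55 − (+3.48) = −2.93 V.

−2.93 V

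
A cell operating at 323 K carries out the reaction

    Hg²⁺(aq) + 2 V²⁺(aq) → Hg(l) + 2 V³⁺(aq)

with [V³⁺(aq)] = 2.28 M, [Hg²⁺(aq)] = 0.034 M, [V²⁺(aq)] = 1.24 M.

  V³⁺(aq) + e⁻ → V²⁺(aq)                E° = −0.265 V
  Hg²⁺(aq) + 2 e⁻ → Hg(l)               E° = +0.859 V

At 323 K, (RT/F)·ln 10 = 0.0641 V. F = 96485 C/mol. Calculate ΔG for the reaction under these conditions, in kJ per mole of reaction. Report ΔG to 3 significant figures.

With Hg²⁺/Hg reduced at the cathode, E°cell = +0.859 − (−0.265) = +1.124 V and n = 2.
Q = [V³⁺(aq)]^2 / ([Hg²⁺(aq)]·[V²⁺(aq)]^2) = 99.4, so log Q = 1.998 and E = +1.124 − (0.0641/2)(1.998) = +1.0600 V.
ΔG = −nFE = −(2)(96485)(+1.0600) J/mol = −205 kJ/mol.

−205 kJ/mol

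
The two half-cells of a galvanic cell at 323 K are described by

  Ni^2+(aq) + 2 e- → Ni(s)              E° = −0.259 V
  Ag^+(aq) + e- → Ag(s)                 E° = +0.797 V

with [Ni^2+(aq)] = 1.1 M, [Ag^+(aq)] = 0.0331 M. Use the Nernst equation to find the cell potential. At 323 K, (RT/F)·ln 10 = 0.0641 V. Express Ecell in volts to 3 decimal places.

The Ag⁺/Ag couple has the more positive E°, so it is the cathode; Ni²⁺/Ni is the anode.
The standard potential is +0.797 − (−0.259) = +1.056 V and the balanced reaction transfers n = 2 electrons.
Balancing gives 2 Ag^+(aq) + Ni(s) → 2 Ag(s) + Ni^2+(aq); hence Q = [Ni^2+(aq)] / [Ag^+(aq)]^2 = 1×10^3 (log Q = 3.002).
E = E° − (0.0641/n)·log Q = +1.056 − (0.0641/2)(3.002) = +0.960 V.

+0.960 V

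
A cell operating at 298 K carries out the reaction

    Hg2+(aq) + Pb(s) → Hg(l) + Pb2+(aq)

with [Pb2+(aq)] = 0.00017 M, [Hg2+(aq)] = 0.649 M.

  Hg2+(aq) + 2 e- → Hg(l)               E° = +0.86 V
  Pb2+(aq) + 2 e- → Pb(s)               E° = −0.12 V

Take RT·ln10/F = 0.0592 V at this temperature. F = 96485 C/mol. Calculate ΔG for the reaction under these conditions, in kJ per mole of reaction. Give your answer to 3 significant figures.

E°cell = +0.86 − (−0.12) = +0.98 V; the balanced reaction transfers n = 2 electrons.
Q = [Pb2+(aq)] / [Hg2+(aq)] = 0.000262, so log Q = −3.582 and E = +0.98 − (0.0592/2)(−3.582) = +1.0860 V.
Finally ΔG = −nFE = −(2)(96485 C/mol)(+1.0860 V) = −210 kJ/mol.

−210 kJ/mol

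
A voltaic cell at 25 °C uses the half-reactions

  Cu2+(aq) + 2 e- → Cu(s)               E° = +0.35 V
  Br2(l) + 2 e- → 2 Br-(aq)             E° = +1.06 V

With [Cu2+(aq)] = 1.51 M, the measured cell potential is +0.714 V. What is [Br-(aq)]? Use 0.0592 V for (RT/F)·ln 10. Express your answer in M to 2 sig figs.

0.70 M

With Br₂/Br⁻ at the cathode and Cu²⁺/Cu at the anode, E°cell = +1.06 − (+0.35) = +0.71 V (n = 2).
Since E = E° − (0.0592/n)·log Q, log Q = n(E° − E)/0.0592 = −0.135.
For Br2(l) + Cu(s) → 2 Br-(aq) + Cu2+(aq), the reaction quotient is Q = [Br-(aq)]^2·[Cu2+(aq)].
Substituting the known concentrations and solving, log [Br-(aq)] = −0.157 and [Br-(aq)] = 0.70 M.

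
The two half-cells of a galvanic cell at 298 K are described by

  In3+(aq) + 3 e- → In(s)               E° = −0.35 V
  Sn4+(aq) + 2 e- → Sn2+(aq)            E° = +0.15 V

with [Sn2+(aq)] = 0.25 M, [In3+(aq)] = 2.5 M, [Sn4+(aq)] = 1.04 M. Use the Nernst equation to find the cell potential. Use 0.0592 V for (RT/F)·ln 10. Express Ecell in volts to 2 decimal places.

The Sn⁴⁺/Sn²⁺ couple has the more positive E°, so it is the cathode; In³⁺/In is the anode.
E°cell = +0.15 − (−0.35) = +0.50 V, with n = 6 electrons transferred.
For the overall reaction 3 Sn4+(aq) + 2 In(s) → 3 Sn2+(aq) + 2 In3+(aq), Q = ([Sn2+(aq)]^3·[In3+(aq)]^2) / [Sn4+(aq)]^3 = 0.0868, giving log Q = −1.061.
Applying E = E° − (RT ln10/nF)·log Q gives +0.50 − (0.0592/6)(−1.061) = +0.51 V.

+0.51 V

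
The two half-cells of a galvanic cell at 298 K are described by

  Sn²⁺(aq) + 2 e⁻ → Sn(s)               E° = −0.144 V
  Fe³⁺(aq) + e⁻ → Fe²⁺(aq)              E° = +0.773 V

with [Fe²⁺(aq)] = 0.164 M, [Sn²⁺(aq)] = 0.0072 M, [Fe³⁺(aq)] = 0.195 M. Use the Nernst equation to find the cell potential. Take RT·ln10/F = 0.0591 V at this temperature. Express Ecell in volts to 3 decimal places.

+0.985 V

Fe³⁺/Fe²⁺ is reduced (cathode, E° = +0.773 V) and Sn²⁺/Sn is oxidized (anode).
The standard potential is +0.773 − (−0.144) = +0.917 V and the balanced reaction transfers n = 2 electrons.
Balancing gives 2 Fe³⁺(aq) + Sn(s) → 2 Fe²⁺(aq) + Sn²⁺(aq); hence Q = ([Fe²⁺(aq)]^2·[Sn²⁺(aq)]) / [Fe³⁺(aq)]^2 = 0.00509 (log Q = −2.293).
E = E° − (0.0591/n)·log Q = +0.917 − (0.0591/2)(−2.293) = +0.985 V.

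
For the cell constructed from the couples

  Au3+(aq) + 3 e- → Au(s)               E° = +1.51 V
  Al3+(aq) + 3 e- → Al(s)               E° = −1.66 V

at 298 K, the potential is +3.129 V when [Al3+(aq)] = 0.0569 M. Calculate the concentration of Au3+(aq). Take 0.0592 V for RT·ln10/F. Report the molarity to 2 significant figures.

Au³⁺/Au is the cathode (higher E°); E°cell = +1.51 − (−1.66) = +3.17 V with n = 3.
Since E = E° − (0.0592/n)·log Q, log Q = n(E° − E)/0.0592 = 2.078.
For Au3+(aq) + Al(s) → Au(s) + Al3+(aq), the reaction quotient is Q = [Al3+(aq)] / [Au3+(aq)].
Substituting the known concentrations and solving, log [Au3+(aq)] = −3.323 and [Au3+(aq)] = 0.00048 M.

0.00048 M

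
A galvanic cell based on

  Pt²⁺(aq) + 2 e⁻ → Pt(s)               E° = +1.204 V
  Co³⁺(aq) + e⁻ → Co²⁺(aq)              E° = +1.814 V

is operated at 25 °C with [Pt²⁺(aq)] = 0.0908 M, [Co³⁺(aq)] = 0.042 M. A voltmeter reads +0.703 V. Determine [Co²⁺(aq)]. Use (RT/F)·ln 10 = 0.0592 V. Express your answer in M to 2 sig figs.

With Co³⁺/Co²⁺ at the cathode and Pt²⁺/Pt at the anode, E°cell = +1.814 − (+1.204) = +0.610 V (n = 2).
Since E = E° − (0.0592/n)·log Q, log Q = n(E° − E)/0.0592 = −3.142.
Balancing electrons gives 2 Co³⁺(aq) + Pt(s) → 2 Co²⁺(aq) + Pt²⁺(aq); thus Q = ([Co²⁺(aq)]^2·[Pt²⁺(aq)]) / [Co³⁺(aq)]^2.
Substituting the known concentrations and solving, log [Co²⁺(aq)] = −2.427 and [Co²⁺(aq)] = 0.0037 M.

0.0037 M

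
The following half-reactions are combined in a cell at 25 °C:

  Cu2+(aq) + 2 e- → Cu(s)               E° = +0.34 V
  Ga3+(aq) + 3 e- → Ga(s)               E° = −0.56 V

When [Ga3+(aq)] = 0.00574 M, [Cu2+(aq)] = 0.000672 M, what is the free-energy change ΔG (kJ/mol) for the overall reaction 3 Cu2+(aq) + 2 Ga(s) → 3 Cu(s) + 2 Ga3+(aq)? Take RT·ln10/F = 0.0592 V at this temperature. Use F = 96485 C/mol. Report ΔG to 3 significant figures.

−492 kJ/mol

The standard cell potential is +0.34 − (−0.56) = +0.90 V, with n = 6 electrons in the balanced equation.
The reaction quotient is [Ga3+(aq)]^2 / [Cu2+(aq)]^3 = 1.09×10^5; by Nernst, E = +0.90 − (0.0592/6)(5.036) = +0.8503 V.
Then ΔG = −nFE = −6 × 96485 × +0.8503 J/mol = −492 kJ/mol.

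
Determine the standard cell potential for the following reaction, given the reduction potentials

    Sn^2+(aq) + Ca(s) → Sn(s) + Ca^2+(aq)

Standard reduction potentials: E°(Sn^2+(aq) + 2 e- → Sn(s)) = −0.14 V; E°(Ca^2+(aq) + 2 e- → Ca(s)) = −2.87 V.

In the reaction as written, Sn^2+(aq) is reduced (cathode) and Ca^2+(aq) is produced by oxidation at the anode.
E°cell = E°(cathode) − E°(anode) = −0.14 − (−2.87) = +2.73 V.

+2.73 V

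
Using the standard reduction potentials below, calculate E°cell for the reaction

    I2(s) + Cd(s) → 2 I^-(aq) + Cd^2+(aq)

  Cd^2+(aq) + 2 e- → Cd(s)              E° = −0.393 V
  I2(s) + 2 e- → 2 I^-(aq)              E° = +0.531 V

+0.924 V

In the reaction as written, I2(s) is reduced (cathode) and Cd^2+(aq) is produced by oxidation at the anode.
E°cell = E°(cathode) − E°(anode) = +0.531 − (−0.393) = +0.924 V.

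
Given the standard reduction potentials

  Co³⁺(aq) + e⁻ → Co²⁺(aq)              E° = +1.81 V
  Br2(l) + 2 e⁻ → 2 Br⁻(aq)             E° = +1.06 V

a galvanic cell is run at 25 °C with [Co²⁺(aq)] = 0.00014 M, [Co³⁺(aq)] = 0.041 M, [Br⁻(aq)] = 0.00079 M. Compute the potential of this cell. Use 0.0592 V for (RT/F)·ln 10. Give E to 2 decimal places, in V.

Co³⁺/Co²⁺ is reduced (cathode, E° = +1.81 V) and Br₂/Br⁻ is oxidized (anode).
E°cell = E°cat − E°an = +1.81 − (+1.06) = +0.75 V; n = 2.
The balanced reaction is 2 Co³⁺(aq) + 2 Br⁻(aq) → 2 Co²⁺(aq) + Br2(l), so Q = [Co²⁺(aq)]^2 / ([Co³⁺(aq)]^2·[Br⁻(aq)]^2) = 18.7 and log Q = 1.271.
E = E° − (0.0592/n)·log Q = +0.75 − (0.0592/2)(1.271) = +0.71 V.

+0.71 V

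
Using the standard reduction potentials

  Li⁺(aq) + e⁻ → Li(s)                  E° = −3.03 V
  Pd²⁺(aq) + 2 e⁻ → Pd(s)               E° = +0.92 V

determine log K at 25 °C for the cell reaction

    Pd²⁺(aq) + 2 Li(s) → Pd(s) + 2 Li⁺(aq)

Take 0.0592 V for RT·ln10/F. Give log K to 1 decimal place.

The Pd²⁺/Pd couple is reduced (cathode); E°cell = +0.92 − (−3.03) = +3.95 V with n = 2.
At equilibrium E = 0, so log K = nE°cell / 0.0592 = (2)(+3.95) / 0.0592 = 133.4.

log K = 133.4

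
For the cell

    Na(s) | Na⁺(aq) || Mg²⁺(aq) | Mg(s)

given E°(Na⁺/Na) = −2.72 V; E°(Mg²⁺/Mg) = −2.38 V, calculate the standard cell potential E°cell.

+0.34 V

By convention the left-hand electrode in cell notation is the anode (oxidation) and the right-hand electrode is the cathode (reduction).
E°cell = E°(right) − E°(left) = −2.38 − (−2.72) = +0.34 V.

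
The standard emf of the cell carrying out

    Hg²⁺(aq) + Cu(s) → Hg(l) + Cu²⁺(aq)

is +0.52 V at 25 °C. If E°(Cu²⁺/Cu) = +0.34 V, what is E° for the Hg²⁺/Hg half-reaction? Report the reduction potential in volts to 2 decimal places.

In the reaction as written the Hg²⁺/Hg couple is reduced (cathode) and Cu²⁺/Cu is oxidized (anode), so E°cell = E°(Hg²⁺/Hg) − E°(Cu²⁺/Cu).
E°(Hg²⁺/Hg) = E°cell + E°(anode) = +0.52 + (+0.34) = +0.86 V.

+0.86 V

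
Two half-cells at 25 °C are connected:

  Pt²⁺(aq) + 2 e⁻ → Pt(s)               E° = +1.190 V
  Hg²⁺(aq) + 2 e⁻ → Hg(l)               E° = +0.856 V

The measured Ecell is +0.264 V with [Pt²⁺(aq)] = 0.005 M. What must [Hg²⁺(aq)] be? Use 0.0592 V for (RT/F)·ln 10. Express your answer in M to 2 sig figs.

With Pt²⁺/Pt at the cathode and Hg²⁺/Hg at the anode, E°cell = +1.190 − (+0.856) = +0.334 V (n = 2).
Since E = E° − (0.0592/n)·log Q, log Q = n(E° − E)/0.0592 = 2.365.
The balanced reaction is Pt²⁺(aq) + Hg(l) → Pt(s) + Hg²⁺(aq), so Q = [Hg²⁺(aq)] / [Pt²⁺(aq)].
Isolating [Hg²⁺(aq)] in Q = 10^{2.365} yields log [Hg²⁺(aq)] = 0.064, i.e. 1.2 M.

1.2 M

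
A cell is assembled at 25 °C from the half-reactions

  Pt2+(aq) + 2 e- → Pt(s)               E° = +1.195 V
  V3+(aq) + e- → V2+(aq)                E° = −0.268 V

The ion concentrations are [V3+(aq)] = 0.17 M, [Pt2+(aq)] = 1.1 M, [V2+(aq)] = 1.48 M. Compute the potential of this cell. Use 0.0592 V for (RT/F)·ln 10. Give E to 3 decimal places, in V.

Since E°(Pt²⁺/Pt) > E°(V³⁺/V²⁺), Pt²⁺/Pt serves as the cathode.
E°cell = +1.195 − (−0.268) = +1.463 V, with n = 2 electrons transferred.
Balancing gives Pt2+(aq) + 2 V2+(aq) → Pt(s) + 2 V3+(aq); hence Q = [V3+(aq)]^2 / ([Pt2+(aq)]·[V2+(aq)]^2) = 0.012 (log Q = −1.921).
Applying E = E° − (RT ln10/nF)·log Q gives +1.463 − (0.0592/2)(−1.921) = +1.520 V.

+1.520 V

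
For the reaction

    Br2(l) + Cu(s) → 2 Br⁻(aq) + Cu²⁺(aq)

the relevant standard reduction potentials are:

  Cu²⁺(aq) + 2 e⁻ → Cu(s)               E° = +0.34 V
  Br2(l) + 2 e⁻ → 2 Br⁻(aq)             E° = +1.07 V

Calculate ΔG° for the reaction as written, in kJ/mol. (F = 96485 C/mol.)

In the reaction as written Br2(l) is reduced, so the Br₂/Br⁻ couple is the cathode and Cu²⁺/Cu is the anode.
E°cell = +1.07 − (+0.34) = +0.73 V; balancing electrons gives n = 2.
ΔG° = −nFE°cell = −(2)(96485)(+0.73) J/mol = −141 kJ/mol.

−141 kJ/mol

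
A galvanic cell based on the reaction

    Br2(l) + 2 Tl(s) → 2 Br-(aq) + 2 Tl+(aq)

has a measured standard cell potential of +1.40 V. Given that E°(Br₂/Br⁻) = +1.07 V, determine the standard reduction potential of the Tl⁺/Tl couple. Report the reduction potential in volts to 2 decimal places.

In the reaction as written the Br₂/Br⁻ couple is reduced (cathode) and Tl⁺/Tl is oxidized (anode), so E°cell = E°(Br₂/Br⁻) − E°(Tl⁺/Tl).
E°(Tl⁺/Tl) = E°(cathode) − E°cell = +1.07 − (+1.40) = −0.33 V.

−0.33 V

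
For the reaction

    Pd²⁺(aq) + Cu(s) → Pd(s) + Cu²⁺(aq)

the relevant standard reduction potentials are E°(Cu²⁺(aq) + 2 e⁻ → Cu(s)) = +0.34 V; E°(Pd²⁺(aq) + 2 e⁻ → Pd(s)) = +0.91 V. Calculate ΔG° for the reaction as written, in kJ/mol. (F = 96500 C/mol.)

In the reaction as written Pd²⁺(aq) is reduced, so the Pd²⁺/Pd couple is the cathode and Cu²⁺/Cu is the anode.
E°cell = +0.91 − (+0.34) = +0.57 V; balancing electrons gives n = 2.
ΔG° = −nFE°cell = −(2)(96500)(+0.57) J/mol = −110 kJ/mol.

−110 kJ/mol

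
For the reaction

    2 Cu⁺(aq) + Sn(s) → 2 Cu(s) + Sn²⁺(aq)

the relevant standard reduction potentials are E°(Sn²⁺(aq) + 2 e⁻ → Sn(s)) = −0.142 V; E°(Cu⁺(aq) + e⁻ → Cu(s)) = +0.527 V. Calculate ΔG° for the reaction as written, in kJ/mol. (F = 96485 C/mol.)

−129 kJ/mol

In the reaction as written Cu⁺(aq) is reduced, so the Cu⁺/Cu couple is the cathode and Sn²⁺/Sn is the anode.
E°cell = +0.527 − (−0.142) = +0.669 V; balancing electrons gives n = 2.
ΔG° = −nFE°cell = −(2)(96485)(+0.669) J/mol = −129 kJ/mol.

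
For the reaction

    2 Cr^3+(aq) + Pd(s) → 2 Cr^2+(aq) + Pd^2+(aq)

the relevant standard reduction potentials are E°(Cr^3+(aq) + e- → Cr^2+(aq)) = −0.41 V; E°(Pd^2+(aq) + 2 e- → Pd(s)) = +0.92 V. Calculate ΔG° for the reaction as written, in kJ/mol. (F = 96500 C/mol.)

In the reaction as written Cr^3+(aq) is reduced, so the Cr³⁺/Cr²⁺ couple is the cathode and Pd²⁺/Pd is the anode.
E°cell = −0.41 − (+0.92) = −1.33 V; balancing electrons gives n = 2.
ΔG° = −nFE°cell = −(2)(96500)(−1.33) J/mol = +257 kJ/mol.

+257 kJ/mol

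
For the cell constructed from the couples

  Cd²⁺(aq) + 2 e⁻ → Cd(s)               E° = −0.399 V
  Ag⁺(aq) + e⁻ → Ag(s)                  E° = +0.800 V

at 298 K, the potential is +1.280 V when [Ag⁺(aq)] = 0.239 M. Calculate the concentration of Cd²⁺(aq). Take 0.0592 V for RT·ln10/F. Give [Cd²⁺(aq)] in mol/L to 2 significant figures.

0.00010 M

With Ag⁺/Ag at the cathode and Cd²⁺/Cd at the anode, E°cell = +0.800 − (−0.399) = +1.199 V (n = 2).
From the Nernst equation, log Q = n(E° − E)/0.0592 = 2·(+1.199 − (+1.280))/0.0592 = −2.736.
For 2 Ag⁺(aq) + Cd(s) → 2 Ag(s) + Cd²⁺(aq), the reaction quotient is Q = [Cd²⁺(aq)] / [Ag⁺(aq)]^2.
Solving for the unknown gives log [Cd²⁺(aq)] = −3.979, so [Cd²⁺(aq)] ≈ 0.00010 M.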